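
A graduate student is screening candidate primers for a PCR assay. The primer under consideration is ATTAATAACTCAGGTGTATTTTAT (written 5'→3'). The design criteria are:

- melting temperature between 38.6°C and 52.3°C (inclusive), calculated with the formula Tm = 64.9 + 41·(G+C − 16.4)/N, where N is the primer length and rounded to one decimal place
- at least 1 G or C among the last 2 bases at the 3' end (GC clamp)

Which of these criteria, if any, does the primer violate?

Fails: GC clamp.

Base counts: A=8, T=11, G=3, C=2 (length 24).
Tm: Tm = 64.9 + 41·(5 − 16.4)/24 = 45.4°C ✓
GC clamp: 3' end AT has 0 G/C, need ≥1 ✗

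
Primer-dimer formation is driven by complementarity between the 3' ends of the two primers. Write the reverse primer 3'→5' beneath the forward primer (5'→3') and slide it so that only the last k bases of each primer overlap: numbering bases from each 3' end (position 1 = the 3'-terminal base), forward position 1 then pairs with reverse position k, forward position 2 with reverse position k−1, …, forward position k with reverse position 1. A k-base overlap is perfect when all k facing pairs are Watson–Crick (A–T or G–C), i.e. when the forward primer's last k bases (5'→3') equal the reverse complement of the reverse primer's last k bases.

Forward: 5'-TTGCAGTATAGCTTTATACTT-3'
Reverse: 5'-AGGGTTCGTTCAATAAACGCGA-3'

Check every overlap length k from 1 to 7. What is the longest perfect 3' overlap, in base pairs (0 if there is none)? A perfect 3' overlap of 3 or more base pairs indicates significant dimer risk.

Last 7 bases (5'→3') — forward …TATACTT, reverse …AACGCGA.
Reverse complement of the reverse primer's last 7 bases: TCGCGTT; its first k bases are the reverse complement of the reverse primer's last k bases, so a perfect k-base overlap needs the forward primer's last k bases to equal them.
Comparing (forward last k vs required): k=1: T vs T ✓; k=2: TT vs TC ✗; k=3: CTT vs TCG ✗; k=4: ACTT vs TCGC ✗; k=5: TACTT vs TCGCG ✗; k=6: ATACTT vs TCGCGT ✗; k=7: TATACTT vs TCGCGTT ✗.
Only k = 1 is perfect, so the longest perfect 3' overlap is 1.

Longest perfect overlap: 1 complementary base pair; below the dimer-risk threshold (threshold 3).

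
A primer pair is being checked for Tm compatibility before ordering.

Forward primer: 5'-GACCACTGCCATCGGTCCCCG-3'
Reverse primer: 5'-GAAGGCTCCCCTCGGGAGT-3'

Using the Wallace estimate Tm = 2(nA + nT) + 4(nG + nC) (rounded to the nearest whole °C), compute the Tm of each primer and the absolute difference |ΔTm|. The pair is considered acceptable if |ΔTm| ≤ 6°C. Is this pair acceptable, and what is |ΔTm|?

|ΔTm| = 8°C; the pair is not acceptable.

Forward: A=3 T=3 G=5 C=10 → Tm = 2·6 + 4·15 = 72°C.
Reverse: A=3 T=3 G=7 C=6 → Tm = 2·6 + 4·13 = 64°C.
|ΔTm| = |72 − 64| = 8°C, > 6°C.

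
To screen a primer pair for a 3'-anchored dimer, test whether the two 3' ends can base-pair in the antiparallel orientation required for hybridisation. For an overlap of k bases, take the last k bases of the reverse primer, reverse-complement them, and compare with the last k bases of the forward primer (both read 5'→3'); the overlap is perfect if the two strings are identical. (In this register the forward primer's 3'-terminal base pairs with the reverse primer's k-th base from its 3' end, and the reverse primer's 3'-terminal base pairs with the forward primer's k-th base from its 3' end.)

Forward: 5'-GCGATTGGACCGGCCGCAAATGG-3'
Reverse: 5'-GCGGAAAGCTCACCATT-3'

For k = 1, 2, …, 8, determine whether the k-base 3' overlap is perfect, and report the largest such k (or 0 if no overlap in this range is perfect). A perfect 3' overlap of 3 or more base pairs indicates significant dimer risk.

Last 8 bases (5'→3') — forward …GCAAATGG, reverse …TCACCATT.
Reverse complement of the reverse primer's last 8 bases: AATGGTGA; its first k bases are the reverse complement of the reverse primer's last k bases, so a perfect k-base overlap needs the forward primer's last k bases to equal them.
Comparing (forward last k vs required): k=1: G vs A ✗; k=2: GG vs AA ✗; k=3: TGG vs AAT ✗; k=4: ATGG vs AATG ✗; k=5: AATGG vs AATGG ✓; k=6: AAATGG vs AATGGT ✗; k=7: CAAATGG vs AATGGTG ✗; k=8: GCAAATGG vs AATGGTGA ✗.
Only k = 5 is perfect, so the longest perfect 3' overlap is 5.

Longest perfect overlap: 5 complementary base pairs; significant dimer risk (threshold 3).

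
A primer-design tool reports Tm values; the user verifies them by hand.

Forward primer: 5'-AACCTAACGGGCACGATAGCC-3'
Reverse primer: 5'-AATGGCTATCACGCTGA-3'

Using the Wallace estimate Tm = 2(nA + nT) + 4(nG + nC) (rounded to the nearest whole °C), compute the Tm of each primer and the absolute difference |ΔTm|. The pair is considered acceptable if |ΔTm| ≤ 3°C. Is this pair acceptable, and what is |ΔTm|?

|ΔTm| = 16°C; the pair is not acceptable.

Forward: A=7 T=2 G=5 C=7 → Tm = 2·9 + 4·12 = 66°C.
Reverse: A=5 T=4 G=4 C=4 → Tm = 2·9 + 4·8 = 50°C.
|ΔTm| = |66 − 50| = 16°C, > 3°C.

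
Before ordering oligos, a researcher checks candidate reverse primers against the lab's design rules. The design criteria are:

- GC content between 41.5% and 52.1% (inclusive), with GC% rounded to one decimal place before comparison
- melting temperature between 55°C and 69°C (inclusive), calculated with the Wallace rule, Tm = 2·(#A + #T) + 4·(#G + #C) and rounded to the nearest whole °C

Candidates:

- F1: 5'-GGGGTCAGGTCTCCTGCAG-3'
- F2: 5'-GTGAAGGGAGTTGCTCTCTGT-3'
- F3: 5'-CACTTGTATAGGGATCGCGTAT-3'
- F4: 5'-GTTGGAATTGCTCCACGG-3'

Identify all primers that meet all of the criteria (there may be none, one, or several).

F3 only.

F1 (19 nt, A=2 T=4 G=8 C=5): GC 13/19 = 68.4%, outside 41.5–52.1% ✗; Tm = 2·6 + 4·13 = 64°C ✓ — fails.
F2 (21 nt, A=3 T=7 G=8 C=3): GC 11/21 = 52.4%, outside 41.5–52.1% ✗; Tm = 2·10 + 4·11 = 64°C ✓ — fails.
F3 (22 nt, A=5 T=7 G=6 C=4): GC 10/22 = 45.5% ✓; Tm = 2·12 + 4·10 = 64°C ✓ — passes.
F4 (18 nt, A=3 T=5 G=6 C=4): GC 10/18 = 55.6%, outside 41.5–52.1% ✗; Tm = 2·8 + 4·10 = 56°C ✓ — fails.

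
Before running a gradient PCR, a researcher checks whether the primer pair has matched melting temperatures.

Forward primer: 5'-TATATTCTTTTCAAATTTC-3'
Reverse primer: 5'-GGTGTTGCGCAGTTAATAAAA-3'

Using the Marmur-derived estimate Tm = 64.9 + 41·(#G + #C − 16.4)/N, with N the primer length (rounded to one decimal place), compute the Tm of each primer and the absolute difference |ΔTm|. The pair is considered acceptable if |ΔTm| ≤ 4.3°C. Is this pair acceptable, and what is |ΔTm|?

|ΔTm| = 12.5°C; the pair is not acceptable.

Forward: G+C = 3, N = 19 → Tm = 64.9 + 41·(3 − 16.4)/19 = 36.0°C.
Reverse: G+C = 8, N = 21 → Tm = 64.9 + 41·(8 − 16.4)/21 = 48.5°C.
|ΔTm| = |36.0 − 48.5| = 12.5°C, > 4.3°C.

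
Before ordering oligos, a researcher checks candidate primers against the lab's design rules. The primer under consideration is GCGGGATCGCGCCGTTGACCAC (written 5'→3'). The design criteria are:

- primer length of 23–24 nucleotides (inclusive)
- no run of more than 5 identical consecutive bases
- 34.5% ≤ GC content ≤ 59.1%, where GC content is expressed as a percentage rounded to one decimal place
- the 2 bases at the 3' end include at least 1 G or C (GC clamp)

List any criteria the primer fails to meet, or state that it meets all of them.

Base counts: A=3, T=3, G=8, C=8 (length 22).
length: length 22, outside 23–24 ✗
homopolymer run: longest run = 3 ✓
GC content: GC 16/22 = 72.7%, outside 34.5–59.1% ✗
GC clamp: 3' end AC has 1 G/C ✓

Fails: length, GC content.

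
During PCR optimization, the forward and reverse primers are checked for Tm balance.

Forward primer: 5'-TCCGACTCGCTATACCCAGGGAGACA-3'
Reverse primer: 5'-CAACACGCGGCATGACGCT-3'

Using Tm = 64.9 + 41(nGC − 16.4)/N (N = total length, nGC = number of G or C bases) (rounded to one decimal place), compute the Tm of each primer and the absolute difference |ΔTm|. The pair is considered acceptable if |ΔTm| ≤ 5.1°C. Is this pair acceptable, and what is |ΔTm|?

Forward: G+C = 15, N = 26 → Tm = 64.9 + 41·(15 − 16.4)/26 = 62.7°C.
Reverse: G+C = 12, N = 19 → Tm = 64.9 + 41·(12 − 16.4)/19 = 55.4°C.
|ΔTm| = |62.7 − 55.4| = 7.3°C, > 5.1°C.

|ΔTm| = 7.3°C; the pair is not acceptable.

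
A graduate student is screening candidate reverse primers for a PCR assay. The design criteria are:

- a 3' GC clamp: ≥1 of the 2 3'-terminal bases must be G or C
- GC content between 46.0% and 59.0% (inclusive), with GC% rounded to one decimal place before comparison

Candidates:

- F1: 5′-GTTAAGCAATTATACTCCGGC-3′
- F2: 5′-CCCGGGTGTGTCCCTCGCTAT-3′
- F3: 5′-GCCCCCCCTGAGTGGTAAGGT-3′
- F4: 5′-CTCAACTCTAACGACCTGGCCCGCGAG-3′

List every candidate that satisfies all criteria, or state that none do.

F1 (21 nt, A=6 T=6 G=4 C=5): 3' end GC has 2 G/C ✓; GC 9/21 = 42.9%, outside 46.0–59.0% ✗ — fails.
F2 (21 nt, A=1 T=6 G=6 C=8): 3' end AT has 0 G/C, need ≥1 ✗; GC 14/21 = 66.7%, outside 46.0–59.0% ✗ — fails.
F3 (21 nt, A=3 T=4 G=7 C=7): 3' end GT has 1 G/C ✓; GC 14/21 = 66.7%, outside 46.0–59.0% ✗ — fails.
F4 (27 nt, A=6 T=4 G=6 C=11): 3' end AG has 1 G/C ✓; GC 17/27 = 63.0%, outside 46.0–59.0% ✗ — fails.

None of the candidates satisfy all criteria.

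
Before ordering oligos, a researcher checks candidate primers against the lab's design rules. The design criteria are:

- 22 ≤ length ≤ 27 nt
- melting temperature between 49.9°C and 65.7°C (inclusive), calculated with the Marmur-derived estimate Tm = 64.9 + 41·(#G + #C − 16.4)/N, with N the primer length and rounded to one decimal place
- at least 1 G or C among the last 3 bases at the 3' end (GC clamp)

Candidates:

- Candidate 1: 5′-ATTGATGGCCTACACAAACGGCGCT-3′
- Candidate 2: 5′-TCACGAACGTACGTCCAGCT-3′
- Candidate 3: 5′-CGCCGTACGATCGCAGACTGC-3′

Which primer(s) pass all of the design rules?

Candidate 1 only.

Candidate 1 (25 nt, A=7 T=5 G=6 C=7): length 25 ✓; Tm = 64.9 + 41·(13 − 16.4)/25 = 59.3°C ✓; 3' end GCT has 2 G/C ✓ — passes.
Candidate 2 (20 nt, A=5 T=4 G=4 C=7): length 20, outside 22–27 ✗; Tm = 64.9 + 41·(11 − 16.4)/20 = 53.8°C ✓; 3' end GCT has 2 G/C ✓ — fails.
Candidate 3 (21 nt, A=4 T=3 G=6 C=8): length 21, outside 22–27 ✗; Tm = 64.9 + 41·(14 − 16.4)/21 = 60.2°C ✓; 3' end TGC has 2 G/C ✓ — fails.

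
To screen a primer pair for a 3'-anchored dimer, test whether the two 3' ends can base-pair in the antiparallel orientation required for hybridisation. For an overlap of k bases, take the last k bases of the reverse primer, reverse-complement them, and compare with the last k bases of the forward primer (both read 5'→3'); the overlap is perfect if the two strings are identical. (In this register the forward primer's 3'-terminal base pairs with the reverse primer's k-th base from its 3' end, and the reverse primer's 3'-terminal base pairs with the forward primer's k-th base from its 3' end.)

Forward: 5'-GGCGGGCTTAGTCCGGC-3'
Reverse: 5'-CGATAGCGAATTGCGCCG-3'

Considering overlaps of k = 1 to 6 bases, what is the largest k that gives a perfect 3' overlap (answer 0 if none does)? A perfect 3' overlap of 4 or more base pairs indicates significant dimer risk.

Longest perfect overlap: 4 complementary base pairs; significant dimer risk (threshold 4).

Last 6 bases (5'→3') — forward …TCCGGC, reverse …GCGCCG.
Reverse complement of the reverse primer's last 6 bases: CGGCGC; its first k bases are the reverse complement of the reverse primer's last k bases, so a perfect k-base overlap needs the forward primer's last k bases to equal them.
Comparing (forward last k vs required): k=1: C vs C ✓; k=2: GC vs CG ✗; k=3: GGC vs CGG ✗; k=4: CGGC vs CGGC ✓; k=5: CCGGC vs CGGCG ✗; k=6: TCCGGC vs CGGCGC ✗.
Perfect overlaps at k = 1, 4; the largest is 4.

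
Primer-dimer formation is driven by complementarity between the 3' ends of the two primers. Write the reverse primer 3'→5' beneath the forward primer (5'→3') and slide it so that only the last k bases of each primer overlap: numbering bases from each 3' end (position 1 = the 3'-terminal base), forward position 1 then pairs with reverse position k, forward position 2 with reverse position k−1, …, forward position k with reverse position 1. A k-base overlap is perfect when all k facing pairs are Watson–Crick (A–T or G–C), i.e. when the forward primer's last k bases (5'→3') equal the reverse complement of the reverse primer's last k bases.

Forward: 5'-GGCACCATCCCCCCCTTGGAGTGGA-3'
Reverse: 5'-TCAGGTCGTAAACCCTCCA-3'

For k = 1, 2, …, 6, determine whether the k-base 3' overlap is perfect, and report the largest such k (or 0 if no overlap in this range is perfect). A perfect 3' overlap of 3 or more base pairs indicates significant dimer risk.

Longest perfect overlap: 4 complementary base pairs; significant dimer risk (threshold 3).

Last 6 bases (5'→3') — forward …AGTGGA, reverse …CCTCCA.
Reverse complement of the reverse primer's last 6 bases: TGGAGG; its first k bases are the reverse complement of the reverse primer's last k bases, so a perfect k-base overlap needs the forward primer's last k bases to equal them.
Comparing (forward last k vs required): k=1: A vs T ✗; k=2: GA vs TG ✗; k=3: GGA vs TGG ✗; k=4: TGGA vs TGGA ✓; k=5: GTGGA vs TGGAG ✗; k=6: AGTGGA vs TGGAGG ✗.
Only k = 4 is perfect, so the longest perfect 3' overlap is 4.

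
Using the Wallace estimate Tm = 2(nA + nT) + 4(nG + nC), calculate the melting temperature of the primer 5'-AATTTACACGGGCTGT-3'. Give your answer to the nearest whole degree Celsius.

Base counts: A=4, T=5, G=4, C=3 (length 16).
Tm = 2·(4+5) + 4·(4+3) = 2·9 + 4·7 = 18 + 28 = 46°C.

46°C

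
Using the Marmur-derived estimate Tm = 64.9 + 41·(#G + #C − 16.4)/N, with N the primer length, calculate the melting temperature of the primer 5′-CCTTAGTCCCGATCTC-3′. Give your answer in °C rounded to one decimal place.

Base counts: A=2, T=5, G=2, C=7; G+C = 9, N = 16.
Tm = 64.9 + 41·(9 − 16.4)/16 = 64.9 + -303.40/16 = 45.9°C.

45.9°C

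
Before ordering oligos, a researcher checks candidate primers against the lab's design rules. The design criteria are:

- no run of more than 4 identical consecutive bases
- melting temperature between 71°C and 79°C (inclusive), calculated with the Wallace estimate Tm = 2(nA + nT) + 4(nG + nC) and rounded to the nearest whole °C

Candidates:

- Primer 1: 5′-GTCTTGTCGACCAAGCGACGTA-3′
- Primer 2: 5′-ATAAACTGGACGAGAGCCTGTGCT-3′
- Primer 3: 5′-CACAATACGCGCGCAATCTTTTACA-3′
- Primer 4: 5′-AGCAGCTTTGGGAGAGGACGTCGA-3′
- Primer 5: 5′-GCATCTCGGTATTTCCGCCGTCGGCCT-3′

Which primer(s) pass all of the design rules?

Primer 1 (22 nt, A=5 T=5 G=6 C=6): longest run = 2 ✓; Tm = 2·10 + 4·12 = 68°C, outside 71–79°C ✗ — fails.
Primer 2 (24 nt, A=7 T=5 G=7 C=5): longest run = 3 ✓; Tm = 2·12 + 4·12 = 72°C ✓ — passes.
Primer 3 (25 nt, A=8 T=6 G=3 C=8): longest run = 4 ✓; Tm = 2·14 + 4·11 = 72°C ✓ — passes.
Primer 4 (24 nt, A=6 T=4 G=10 C=4): longest run = 3 ✓; Tm = 2·10 + 4·14 = 76°C ✓ — passes.
Primer 5 (27 nt, A=2 T=8 G=7 C=10): longest run = 3 ✓; Tm = 2·10 + 4·17 = 88°C, outside 71–79°C ✗ — fails.

Primer 2, Primer 3 and Primer 4.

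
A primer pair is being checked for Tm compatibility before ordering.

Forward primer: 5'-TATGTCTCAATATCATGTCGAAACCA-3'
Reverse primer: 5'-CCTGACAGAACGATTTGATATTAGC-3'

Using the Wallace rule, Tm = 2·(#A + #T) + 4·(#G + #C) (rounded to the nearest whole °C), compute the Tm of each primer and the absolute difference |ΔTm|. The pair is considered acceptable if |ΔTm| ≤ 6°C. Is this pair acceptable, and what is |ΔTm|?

Forward: A=9 T=8 G=3 C=6 → Tm = 2·17 + 4·9 = 70°C.
Reverse: A=8 T=7 G=5 C=5 → Tm = 2·15 + 4·10 = 70°C.
|ΔTm| = |70 − 70| = 0°C, ≤ 6°C.

|ΔTm| = 0°C; the pair is acceptable.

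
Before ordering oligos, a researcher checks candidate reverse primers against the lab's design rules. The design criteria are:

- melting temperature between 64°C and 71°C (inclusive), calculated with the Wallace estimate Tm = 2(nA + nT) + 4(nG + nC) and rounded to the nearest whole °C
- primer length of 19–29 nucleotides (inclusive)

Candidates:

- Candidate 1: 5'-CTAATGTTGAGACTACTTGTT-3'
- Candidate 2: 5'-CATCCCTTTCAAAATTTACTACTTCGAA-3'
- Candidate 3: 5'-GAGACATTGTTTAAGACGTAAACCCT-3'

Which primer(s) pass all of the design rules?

None of the candidates satisfy all criteria.

Candidate 1 (21 nt, A=5 T=9 G=4 C=3): Tm = 2·14 + 4·7 = 56°C, outside 64–71°C ✗; length 21 ✓ — fails.
Candidate 2 (28 nt, A=9 T=10 G=1 C=8): Tm = 2·19 + 4·9 = 74°C, outside 64–71°C ✗; length 28 ✓ — fails.
Candidate 3 (26 nt, A=9 T=7 G=5 C=5): Tm = 2·16 + 4·10 = 72°C, outside 64–71°C ✗; length 26 ✓ — fails.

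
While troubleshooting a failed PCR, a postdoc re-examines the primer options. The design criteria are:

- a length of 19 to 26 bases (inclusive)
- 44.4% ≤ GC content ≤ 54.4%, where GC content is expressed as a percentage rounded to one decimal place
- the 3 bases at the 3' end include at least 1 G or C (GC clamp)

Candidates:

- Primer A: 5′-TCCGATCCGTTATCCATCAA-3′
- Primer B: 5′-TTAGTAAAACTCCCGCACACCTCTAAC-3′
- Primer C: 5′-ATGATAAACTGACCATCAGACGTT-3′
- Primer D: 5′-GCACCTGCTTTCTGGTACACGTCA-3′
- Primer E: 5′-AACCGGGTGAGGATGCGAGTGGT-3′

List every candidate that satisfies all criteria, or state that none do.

Primer A (20 nt, A=5 T=6 G=2 C=7): length 20 ✓; GC 9/20 = 45.0% ✓; 3' end CAA has 1 G/C ✓ — passes.
Primer B (27 nt, A=9 T=6 G=2 C=10): length 27, outside 19–26 ✗; GC 12/27 = 44.4% ✓; 3' end AAC has 1 G/C ✓ — fails.
Primer C (24 nt, A=9 T=6 G=4 C=5): length 24 ✓; GC 9/24 = 37.5%, outside 44.4–54.4% ✗; 3' end GTT has 1 G/C ✓ — fails.
Primer D (24 nt, A=4 T=7 G=5 C=8): length 24 ✓; GC 13/24 = 54.2% ✓; 3' end TCA has 1 G/C ✓ — passes.
Primer E (23 nt, A=5 T=4 G=11 C=3): length 23 ✓; GC 14/23 = 60.9%, outside 44.4–54.4% ✗; 3' end GGT has 2 G/C ✓ — fails.

Primer A and Primer D.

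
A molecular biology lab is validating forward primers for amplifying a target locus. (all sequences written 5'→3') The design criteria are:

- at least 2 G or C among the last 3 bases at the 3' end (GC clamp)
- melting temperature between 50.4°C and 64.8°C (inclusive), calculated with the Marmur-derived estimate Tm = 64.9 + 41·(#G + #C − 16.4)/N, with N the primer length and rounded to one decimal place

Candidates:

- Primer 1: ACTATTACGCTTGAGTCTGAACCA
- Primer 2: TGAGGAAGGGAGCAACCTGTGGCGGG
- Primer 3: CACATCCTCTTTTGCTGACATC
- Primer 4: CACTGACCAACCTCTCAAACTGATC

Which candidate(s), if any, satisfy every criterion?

Primer 1 (24 nt, A=7 T=7 G=4 C=6): 3' end CCA has 2 G/C ✓; Tm = 64.9 + 41·(10 − 16.4)/24 = 54.0°C ✓ — passes.
Primer 2 (26 nt, A=6 T=3 G=13 C=4): 3' end GGG has 3 G/C ✓; Tm = 64.9 + 41·(17 − 16.4)/26 = 65.8°C, outside 50.4–64.8°C ✗ — fails.
Primer 3 (22 nt, A=4 T=8 G=2 C=8): 3' end ATC has 1 G/C, need ≥2 ✗; Tm = 64.9 + 41·(10 − 16.4)/22 = 53.0°C ✓ — fails.
Primer 4 (25 nt, A=8 T=5 G=2 C=10): 3' end ATC has 1 G/C, need ≥2 ✗; Tm = 64.9 + 41·(12 − 16.4)/25 = 57.7°C ✓ — fails.

Primer 1 only.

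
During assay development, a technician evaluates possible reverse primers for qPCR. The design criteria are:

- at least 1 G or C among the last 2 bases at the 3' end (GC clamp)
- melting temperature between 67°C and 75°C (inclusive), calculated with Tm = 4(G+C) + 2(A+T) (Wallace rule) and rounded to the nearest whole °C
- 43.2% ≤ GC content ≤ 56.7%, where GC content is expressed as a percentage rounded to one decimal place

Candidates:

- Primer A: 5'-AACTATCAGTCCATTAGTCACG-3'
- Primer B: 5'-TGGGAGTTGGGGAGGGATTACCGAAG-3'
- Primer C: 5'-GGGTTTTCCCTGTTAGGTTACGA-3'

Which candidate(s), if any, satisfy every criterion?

Primer C only.

Primer A (22 nt, A=7 T=6 G=3 C=6): 3' end CG has 2 G/C ✓; Tm = 2·13 + 4·9 = 62°C, outside 67–75°C ✗; GC 9/22 = 40.9%, outside 43.2–56.7% ✗ — fails.
Primer B (26 nt, A=6 T=5 G=13 C=2): 3' end AG has 1 G/C ✓; Tm = 2·11 + 4·15 = 82°C, outside 67–75°C ✗; GC 15/26 = 57.7%, outside 43.2–56.7% ✗ — fails.
Primer C (23 nt, A=3 T=9 G=7 C=4): 3' end GA has 1 G/C ✓; Tm = 2·12 + 4·11 = 68°C ✓; GC 11/23 = 47.8% ✓ — passes.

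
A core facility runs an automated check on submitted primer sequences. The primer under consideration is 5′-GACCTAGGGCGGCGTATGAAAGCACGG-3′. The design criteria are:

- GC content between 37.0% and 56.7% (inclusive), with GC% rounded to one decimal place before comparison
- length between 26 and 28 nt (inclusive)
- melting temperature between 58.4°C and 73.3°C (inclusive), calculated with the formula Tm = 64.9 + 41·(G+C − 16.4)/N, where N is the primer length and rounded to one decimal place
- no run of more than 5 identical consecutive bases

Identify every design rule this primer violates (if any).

Fails: GC content.

Base counts: A=7, T=3, G=11, C=6 (length 27).
GC content: GC 17/27 = 63.0%, outside 37.0–56.7% ✗
length: length 27 ✓
Tm: Tm = 64.9 + 41·(17 − 16.4)/27 = 65.8°C ✓
homopolymer run: longest run = 3 ✓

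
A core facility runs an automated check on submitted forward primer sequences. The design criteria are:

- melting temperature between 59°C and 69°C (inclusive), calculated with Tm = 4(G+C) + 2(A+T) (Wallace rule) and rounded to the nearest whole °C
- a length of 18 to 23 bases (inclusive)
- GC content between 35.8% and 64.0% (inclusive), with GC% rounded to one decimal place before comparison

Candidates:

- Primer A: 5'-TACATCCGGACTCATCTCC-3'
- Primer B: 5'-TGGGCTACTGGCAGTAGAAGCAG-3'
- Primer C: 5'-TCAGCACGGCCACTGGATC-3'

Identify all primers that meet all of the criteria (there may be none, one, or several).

Primer C only.

Primer A (19 nt, A=4 T=5 G=2 C=8): Tm = 2·9 + 4·10 = 58°C, outside 59–69°C ✗; length 19 ✓; GC 10/19 = 52.6% ✓ — fails.
Primer B (23 nt, A=6 T=4 G=9 C=4): Tm = 2·10 + 4·13 = 72°C, outside 59–69°C ✗; length 23 ✓; GC 13/23 = 56.5% ✓ — fails.
Primer C (19 nt, A=4 T=3 G=5 C=7): Tm = 2·7 + 4·12 = 62°C ✓; length 19 ✓; GC 12/19 = 63.2% ✓ — passes.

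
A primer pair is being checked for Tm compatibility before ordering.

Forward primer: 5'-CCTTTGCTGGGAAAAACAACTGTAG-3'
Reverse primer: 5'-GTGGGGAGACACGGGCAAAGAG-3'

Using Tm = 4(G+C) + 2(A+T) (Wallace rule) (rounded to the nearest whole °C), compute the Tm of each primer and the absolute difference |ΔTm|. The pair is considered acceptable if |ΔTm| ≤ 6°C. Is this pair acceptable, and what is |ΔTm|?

|ΔTm| = 0°C; the pair is acceptable.

Forward: A=8 T=6 G=6 C=5 → Tm = 2·14 + 4·11 = 72°C.
Reverse: A=7 T=1 G=11 C=3 → Tm = 2·8 + 4·14 = 72°C.
|ΔTm| = |72 − 72| = 0°C, ≤ 6°C.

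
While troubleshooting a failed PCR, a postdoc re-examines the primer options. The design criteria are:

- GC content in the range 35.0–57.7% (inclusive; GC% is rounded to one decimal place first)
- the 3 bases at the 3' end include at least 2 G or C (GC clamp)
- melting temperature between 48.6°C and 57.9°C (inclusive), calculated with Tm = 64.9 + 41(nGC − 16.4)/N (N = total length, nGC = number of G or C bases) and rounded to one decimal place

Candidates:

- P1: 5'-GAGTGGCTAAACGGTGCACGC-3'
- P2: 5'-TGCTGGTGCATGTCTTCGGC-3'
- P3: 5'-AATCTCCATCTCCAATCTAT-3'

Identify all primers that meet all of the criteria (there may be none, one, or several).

None of the candidates satisfy all criteria.

P1 (21 nt, A=5 T=3 G=8 C=5): GC 13/21 = 61.9%, outside 35.0–57.7% ✗; 3' end CGC has 3 G/C ✓; Tm = 64.9 + 41·(13 − 16.4)/21 = 58.3°C, outside 48.6–57.9°C ✗ — fails.
P2 (20 nt, A=1 T=7 G=7 C=5): GC 12/20 = 60.0%, outside 35.0–57.7% ✗; 3' end GGC has 3 G/C ✓; Tm = 64.9 + 41·(12 − 16.4)/20 = 55.9°C ✓ — fails.
P3 (20 nt, A=6 T=7 G=0 C=7): GC 7/20 = 35.0% ✓; 3' end TAT has 0 G/C, need ≥2 ✗; Tm = 64.9 + 41·(7 − 16.4)/20 = 45.6°C, outside 48.6–57.9°C ✗ — fails.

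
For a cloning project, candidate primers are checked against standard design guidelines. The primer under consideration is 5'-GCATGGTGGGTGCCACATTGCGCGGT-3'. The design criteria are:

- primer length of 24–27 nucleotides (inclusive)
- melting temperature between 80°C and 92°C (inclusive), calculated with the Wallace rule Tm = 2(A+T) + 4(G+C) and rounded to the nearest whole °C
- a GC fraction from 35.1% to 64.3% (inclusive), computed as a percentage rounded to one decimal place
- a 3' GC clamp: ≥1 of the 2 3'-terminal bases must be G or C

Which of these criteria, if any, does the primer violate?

Base counts: A=3, T=6, G=11, C=6 (length 26).
length: length 26 ✓
Tm: Tm = 2·9 + 4·17 = 86°C ✓
GC content: GC 17/26 = 65.4%, outside 35.1–64.3% ✗
GC clamp: 3' end GT has 1 G/C ✓

Fails: GC content.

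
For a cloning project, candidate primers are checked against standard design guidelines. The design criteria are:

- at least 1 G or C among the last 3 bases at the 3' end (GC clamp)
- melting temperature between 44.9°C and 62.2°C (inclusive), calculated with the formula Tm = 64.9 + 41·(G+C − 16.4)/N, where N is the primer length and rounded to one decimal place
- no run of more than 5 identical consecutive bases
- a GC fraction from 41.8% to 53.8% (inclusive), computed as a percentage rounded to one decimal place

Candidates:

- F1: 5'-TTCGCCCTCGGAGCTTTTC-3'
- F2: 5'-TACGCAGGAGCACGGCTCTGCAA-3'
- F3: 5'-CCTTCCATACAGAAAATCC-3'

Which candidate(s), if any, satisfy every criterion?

F1 (19 nt, A=1 T=7 G=4 C=7): 3' end TTC has 1 G/C ✓; Tm = 64.9 + 41·(11 − 16.4)/19 = 53.2°C ✓; longest run = 4 ✓; GC 11/19 = 57.9%, outside 41.8–53.8% ✗ — fails.
F2 (23 nt, A=6 T=3 G=7 C=7): 3' end CAA has 1 G/C ✓; Tm = 64.9 + 41·(14 − 16.4)/23 = 60.6°C ✓; longest run = 2 ✓; GC 14/23 = 60.9%, outside 41.8–53.8% ✗ — fails.
F3 (19 nt, A=7 T=4 G=1 C=7): 3' end TCC has 2 G/C ✓; Tm = 64.9 + 41·(8 − 16.4)/19 = 46.8°C ✓; longest run = 4 ✓; GC 8/19 = 42.1% ✓ — passes.

F3 only.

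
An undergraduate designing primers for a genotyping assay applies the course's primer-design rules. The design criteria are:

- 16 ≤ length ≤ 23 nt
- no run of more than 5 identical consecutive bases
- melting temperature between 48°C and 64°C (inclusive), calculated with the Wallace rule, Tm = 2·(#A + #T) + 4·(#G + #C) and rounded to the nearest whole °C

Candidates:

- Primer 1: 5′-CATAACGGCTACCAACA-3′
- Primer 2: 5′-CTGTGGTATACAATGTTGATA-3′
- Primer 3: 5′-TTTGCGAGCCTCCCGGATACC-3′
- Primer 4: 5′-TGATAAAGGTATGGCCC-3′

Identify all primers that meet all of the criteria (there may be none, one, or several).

Primer 1, Primer 2 and Primer 4.

Primer 1 (17 nt, A=7 T=2 G=2 C=6): length 17 ✓; longest run = 2 ✓; Tm = 2·9 + 4·8 = 50°C ✓ — passes.
Primer 2 (21 nt, A=6 T=8 G=5 C=2): length 21 ✓; longest run = 2 ✓; Tm = 2·14 + 4·7 = 56°C ✓ — passes.
Primer 3 (21 nt, A=3 T=5 G=5 C=8): length 21 ✓; longest run = 3 ✓; Tm = 2·8 + 4·13 = 68°C, outside 48–64°C ✗ — fails.
Primer 4 (17 nt, A=5 T=4 G=5 C=3): length 17 ✓; longest run = 3 ✓; Tm = 2·9 + 4·8 = 50°C ✓ — passes.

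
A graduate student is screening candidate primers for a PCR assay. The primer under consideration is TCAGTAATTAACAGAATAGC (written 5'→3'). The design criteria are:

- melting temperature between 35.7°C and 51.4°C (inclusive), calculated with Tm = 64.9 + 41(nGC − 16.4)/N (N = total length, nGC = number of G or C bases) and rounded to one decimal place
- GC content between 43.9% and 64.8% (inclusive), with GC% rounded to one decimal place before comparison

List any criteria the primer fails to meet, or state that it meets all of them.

Fails: GC content.

Base counts: A=9, T=5, G=3, C=3 (length 20).
Tm: Tm = 64.9 + 41·(6 − 16.4)/20 = 43.6°C ✓
GC content: GC 6/20 = 30.0%, outside 43.9–64.8% ✗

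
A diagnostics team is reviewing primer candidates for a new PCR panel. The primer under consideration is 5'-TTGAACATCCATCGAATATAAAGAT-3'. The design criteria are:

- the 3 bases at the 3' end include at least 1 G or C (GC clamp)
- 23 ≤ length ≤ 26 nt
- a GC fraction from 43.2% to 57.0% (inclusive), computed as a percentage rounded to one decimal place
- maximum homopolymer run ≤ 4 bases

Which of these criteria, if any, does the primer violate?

Base counts: A=11, T=7, G=3, C=4 (length 25).
GC clamp: 3' end GAT has 1 G/C ✓
length: length 25 ✓
GC content: GC 7/25 = 28.0%, outside 43.2–57.0% ✗
homopolymer run: longest run = 3 ✓

Fails: GC content.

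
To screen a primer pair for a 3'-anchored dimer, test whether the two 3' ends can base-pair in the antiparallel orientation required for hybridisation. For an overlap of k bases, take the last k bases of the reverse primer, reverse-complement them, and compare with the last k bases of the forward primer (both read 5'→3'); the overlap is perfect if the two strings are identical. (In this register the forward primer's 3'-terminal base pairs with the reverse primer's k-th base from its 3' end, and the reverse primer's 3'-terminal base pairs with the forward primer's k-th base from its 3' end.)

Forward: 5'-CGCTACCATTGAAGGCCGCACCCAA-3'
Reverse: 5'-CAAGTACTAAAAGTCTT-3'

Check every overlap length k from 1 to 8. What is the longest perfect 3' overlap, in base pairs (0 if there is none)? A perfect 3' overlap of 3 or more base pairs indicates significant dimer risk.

Last 8 bases (5'→3') — forward …GCACCCAA, reverse …AAAGTCTT.
Reverse complement of the reverse primer's last 8 bases: AAGACTTT; its first k bases are the reverse complement of the reverse primer's last k bases, so a perfect k-base overlap needs the forward primer's last k bases to equal them.
Comparing (forward last k vs required): k=1: A vs A ✓; k=2: AA vs AA ✓; k=3: CAA vs AAG ✗; k=4: CCAA vs AAGA ✗; k=5: CCCAA vs AAGAC ✗; k=6: ACCCAA vs AAGACT ✗; k=7: CACCCAA vs AAGACTT ✗; k=8: GCACCCAA vs AAGACTTT ✗.
Perfect overlaps at k = 1, 2; the largest is 2.

Longest perfect overlap: 2 complementary base pairs; below the dimer-risk threshold (threshold 3).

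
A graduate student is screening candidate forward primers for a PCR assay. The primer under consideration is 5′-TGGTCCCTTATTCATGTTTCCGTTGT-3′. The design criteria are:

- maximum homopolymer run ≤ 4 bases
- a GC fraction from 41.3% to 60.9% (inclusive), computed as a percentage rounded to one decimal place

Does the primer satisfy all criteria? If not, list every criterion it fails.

Base counts: A=2, T=13, G=5, C=6 (length 26).
homopolymer run: longest run = 3 ✓
GC content: GC 11/26 = 42.3% ✓

Meets all criteria.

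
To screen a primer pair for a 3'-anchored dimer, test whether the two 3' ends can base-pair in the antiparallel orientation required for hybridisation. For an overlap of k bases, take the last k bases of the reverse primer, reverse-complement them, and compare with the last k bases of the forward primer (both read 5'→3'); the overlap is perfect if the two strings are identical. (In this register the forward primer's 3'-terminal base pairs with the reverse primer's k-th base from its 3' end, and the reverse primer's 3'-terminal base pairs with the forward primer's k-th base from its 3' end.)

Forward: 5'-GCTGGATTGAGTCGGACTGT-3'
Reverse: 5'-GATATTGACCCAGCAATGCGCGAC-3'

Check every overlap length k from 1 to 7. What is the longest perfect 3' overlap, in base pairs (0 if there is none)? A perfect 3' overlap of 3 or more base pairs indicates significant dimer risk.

Longest perfect overlap: 2 complementary base pairs; below the dimer-risk threshold (threshold 3).

Last 7 bases (5'→3') — forward …GGACTGT, reverse …GCGCGAC.
Reverse complement of the reverse primer's last 7 bases: GTCGCGC; its first k bases are the reverse complement of the reverse primer's last k bases, so a perfect k-base overlap needs the forward primer's last k bases to equal them.
Comparing (forward last k vs required): k=1: T vs G ✗; k=2: GT vs GT ✓; k=3: TGT vs GTC ✗; k=4: CTGT vs GTCG ✗; k=5: ACTGT vs GTCGC ✗; k=6: GACTGT vs GTCGCG ✗; k=7: GGACTGT vs GTCGCGC ✗.
Only k = 2 is perfect, so the longest perfect 3' overlap is 2.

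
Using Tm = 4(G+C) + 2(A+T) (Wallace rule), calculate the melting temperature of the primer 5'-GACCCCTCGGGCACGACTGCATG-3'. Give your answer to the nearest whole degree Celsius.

78°C

Base counts: A=4, T=3, G=7, C=9 (length 23).
Tm = 2·(4+3) + 4·(7+9) = 2·7 + 4·16 = 14 + 64 = 78°C.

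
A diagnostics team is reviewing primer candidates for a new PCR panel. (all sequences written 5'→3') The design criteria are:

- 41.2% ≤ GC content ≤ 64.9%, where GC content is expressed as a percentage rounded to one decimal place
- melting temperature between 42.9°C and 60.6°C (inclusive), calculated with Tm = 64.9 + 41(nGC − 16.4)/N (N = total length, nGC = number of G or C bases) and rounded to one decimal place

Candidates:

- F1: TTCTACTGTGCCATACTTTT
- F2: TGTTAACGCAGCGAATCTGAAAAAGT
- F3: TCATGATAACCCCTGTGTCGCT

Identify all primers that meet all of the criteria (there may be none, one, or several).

F1 (20 nt, A=3 T=10 G=2 C=5): GC 7/20 = 35.0%, outside 41.2–64.9% ✗; Tm = 64.9 + 41·(7 − 16.4)/20 = 45.6°C ✓ — fails.
F2 (26 nt, A=10 T=6 G=6 C=4): GC 10/26 = 38.5%, outside 41.2–64.9% ✗; Tm = 64.9 + 41·(10 − 16.4)/26 = 54.8°C ✓ — fails.
F3 (22 nt, A=4 T=7 G=4 C=7): GC 11/22 = 50.0% ✓; Tm = 64.9 + 41·(11 − 16.4)/22 = 54.8°C ✓ — passes.

F3 only.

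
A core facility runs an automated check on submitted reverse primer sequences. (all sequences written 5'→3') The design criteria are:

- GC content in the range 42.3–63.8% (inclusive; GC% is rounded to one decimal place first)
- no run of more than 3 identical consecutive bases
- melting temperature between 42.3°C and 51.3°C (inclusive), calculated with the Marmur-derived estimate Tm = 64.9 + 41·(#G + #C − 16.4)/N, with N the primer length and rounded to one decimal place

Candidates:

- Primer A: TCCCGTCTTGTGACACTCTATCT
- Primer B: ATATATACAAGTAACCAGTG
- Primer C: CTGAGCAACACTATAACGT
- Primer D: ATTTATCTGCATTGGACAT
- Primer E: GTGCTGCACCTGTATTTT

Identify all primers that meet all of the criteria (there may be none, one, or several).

Primer A (23 nt, A=3 T=9 G=3 C=8): GC 11/23 = 47.8% ✓; longest run = 3 ✓; Tm = 64.9 + 41·(11 − 16.4)/23 = 55.3°C, outside 42.3–51.3°C ✗ — fails.
Primer B (20 nt, A=9 T=5 G=3 C=3): GC 6/20 = 30.0%, outside 42.3–63.8% ✗; longest run = 2 ✓; Tm = 64.9 + 41·(6 − 16.4)/20 = 43.6°C ✓ — fails.
Primer C (19 nt, A=7 T=4 G=3 C=5): GC 8/19 = 42.1%, outside 42.3–63.8% ✗; longest run = 2 ✓; Tm = 64.9 + 41·(8 − 16.4)/19 = 46.8°C ✓ — fails.
Primer D (19 nt, A=5 T=8 G=3 C=3): GC 6/19 = 31.6%, outside 42.3–63.8% ✗; longest run = 3 ✓; Tm = 64.9 + 41·(6 − 16.4)/19 = 42.5°C ✓ — fails.
Primer E (18 nt, A=2 T=8 G=4 C=4): GC 8/18 = 44.4% ✓; longest run = 4, exceeds 3 ✗; Tm = 64.9 + 41·(8 − 16.4)/18 = 45.8°C ✓ — fails.

None of the candidates satisfy all criteria.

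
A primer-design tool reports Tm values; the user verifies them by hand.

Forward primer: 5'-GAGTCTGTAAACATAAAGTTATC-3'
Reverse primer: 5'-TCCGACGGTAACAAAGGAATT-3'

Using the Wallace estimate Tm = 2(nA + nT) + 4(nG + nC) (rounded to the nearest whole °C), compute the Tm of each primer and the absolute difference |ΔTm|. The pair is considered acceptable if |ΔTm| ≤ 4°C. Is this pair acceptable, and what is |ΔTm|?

|ΔTm| = 0°C; the pair is acceptable.

Forward: A=9 T=7 G=4 C=3 → Tm = 2·16 + 4·7 = 60°C.
Reverse: A=8 T=4 G=5 C=4 → Tm = 2·12 + 4·9 = 60°C.
|ΔTm| = |60 − 60| = 0°C, ≤ 4°C.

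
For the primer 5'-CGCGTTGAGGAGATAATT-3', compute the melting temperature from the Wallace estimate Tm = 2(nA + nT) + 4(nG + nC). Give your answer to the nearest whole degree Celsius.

52°C

Base counts: A=5, T=5, G=6, C=2 (length 18).
Tm = 2·(5+5) + 4·(6+2) = 2·10 + 4·8 = 20 + 32 = 52°C.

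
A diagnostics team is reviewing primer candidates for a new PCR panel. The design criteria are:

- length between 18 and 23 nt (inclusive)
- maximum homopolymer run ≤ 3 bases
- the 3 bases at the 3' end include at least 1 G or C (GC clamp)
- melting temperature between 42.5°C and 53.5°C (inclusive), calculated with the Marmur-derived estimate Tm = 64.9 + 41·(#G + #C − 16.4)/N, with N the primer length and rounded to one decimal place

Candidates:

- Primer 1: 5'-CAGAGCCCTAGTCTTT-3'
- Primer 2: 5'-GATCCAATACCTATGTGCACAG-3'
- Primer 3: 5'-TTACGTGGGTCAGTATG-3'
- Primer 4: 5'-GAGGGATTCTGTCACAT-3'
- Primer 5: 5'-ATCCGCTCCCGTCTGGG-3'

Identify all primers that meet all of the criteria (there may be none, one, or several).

Primer 1 (16 nt, A=3 T=5 G=3 C=5): length 16, outside 18–23 ✗; longest run = 3 ✓; 3' end TTT has 0 G/C, need ≥1 ✗; Tm = 64.9 + 41·(8 − 16.4)/16 = 43.4°C ✓ — fails.
Primer 2 (22 nt, A=7 T=5 G=4 C=6): length 22 ✓; longest run = 2 ✓; 3' end CAG has 2 G/C ✓; Tm = 64.9 + 41·(10 − 16.4)/22 = 53.0°C ✓ — passes.
Primer 3 (17 nt, A=3 T=6 G=6 C=2): length 17, outside 18–23 ✗; longest run = 3 ✓; 3' end ATG has 1 G/C ✓; Tm = 64.9 + 41·(8 − 16.4)/17 = 44.6°C ✓ — fails.
Primer 4 (17 nt, A=4 T=5 G=5 C=3): length 17, outside 18–23 ✗; longest run = 3 ✓; 3' end CAT has 1 G/C ✓; Tm = 64.9 + 41·(8 − 16.4)/17 = 44.6°C ✓ — fails.
Primer 5 (17 nt, A=1 T=4 G=5 C=7): length 17, outside 18–23 ✗; longest run = 3 ✓; 3' end GGG has 3 G/C ✓; Tm = 64.9 + 41·(12 − 16.4)/17 = 54.3°C, outside 42.5–53.5°C ✗ — fails.

Primer 2 only.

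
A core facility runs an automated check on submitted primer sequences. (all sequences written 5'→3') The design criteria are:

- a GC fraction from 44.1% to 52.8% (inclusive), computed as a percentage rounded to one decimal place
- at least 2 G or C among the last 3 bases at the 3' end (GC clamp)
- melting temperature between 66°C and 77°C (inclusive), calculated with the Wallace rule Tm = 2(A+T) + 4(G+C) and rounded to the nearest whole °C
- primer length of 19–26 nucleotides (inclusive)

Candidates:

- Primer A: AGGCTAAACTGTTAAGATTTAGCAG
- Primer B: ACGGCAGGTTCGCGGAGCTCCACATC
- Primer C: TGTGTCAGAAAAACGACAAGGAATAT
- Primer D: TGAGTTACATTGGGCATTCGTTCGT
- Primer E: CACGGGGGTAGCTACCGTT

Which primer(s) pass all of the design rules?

Primer A (25 nt, A=9 T=7 G=6 C=3): GC 9/25 = 36.0%, outside 44.1–52.8% ✗; 3' end CAG has 2 G/C ✓; Tm = 2·16 + 4·9 = 68°C ✓; length 25 ✓ — fails.
Primer B (26 nt, A=5 T=4 G=8 C=9): GC 17/26 = 65.4%, outside 44.1–52.8% ✗; 3' end ATC has 1 G/C, need ≥2 ✗; Tm = 2·9 + 4·17 = 86°C, outside 66–77°C ✗; length 26 ✓ — fails.
Primer C (26 nt, A=12 T=5 G=6 C=3): GC 9/26 = 34.6%, outside 44.1–52.8% ✗; 3' end TAT has 0 G/C, need ≥2 ✗; Tm = 2·17 + 4·9 = 70°C ✓; length 26 ✓ — fails.
Primer D (25 nt, A=4 T=10 G=7 C=4): GC 11/25 = 44.0%, outside 44.1–52.8% ✗; 3' end CGT has 2 G/C ✓; Tm = 2·14 + 4·11 = 72°C ✓; length 25 ✓ — fails.
Primer E (19 nt, A=3 T=4 G=7 C=5): GC 12/19 = 63.2%, outside 44.1–52.8% ✗; 3' end GTT has 1 G/C, need ≥2 ✗; Tm = 2·7 + 4·12 = 62°C, outside 66–77°C ✗; length 19 ✓ — fails.

None of the candidates satisfy all criteria.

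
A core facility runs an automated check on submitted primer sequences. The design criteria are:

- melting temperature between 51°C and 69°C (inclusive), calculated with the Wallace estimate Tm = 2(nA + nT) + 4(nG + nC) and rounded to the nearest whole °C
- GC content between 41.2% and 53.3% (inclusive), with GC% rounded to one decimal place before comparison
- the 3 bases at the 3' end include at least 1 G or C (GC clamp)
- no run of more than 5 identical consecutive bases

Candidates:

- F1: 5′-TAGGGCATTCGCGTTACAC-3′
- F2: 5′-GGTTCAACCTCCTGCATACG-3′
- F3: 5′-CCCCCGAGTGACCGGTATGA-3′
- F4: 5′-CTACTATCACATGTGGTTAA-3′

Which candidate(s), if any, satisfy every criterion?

F1 (19 nt, A=4 T=5 G=5 C=5): Tm = 2·9 + 4·10 = 58°C ✓; GC 10/19 = 52.6% ✓; 3' end CAC has 2 G/C ✓; longest run = 3 ✓ — passes.
F2 (20 nt, A=4 T=5 G=4 C=7): Tm = 2·9 + 4·11 = 62°C ✓; GC 11/20 = 55.0%, outside 41.2–53.3% ✗; 3' end ACG has 2 G/C ✓; longest run = 2 ✓ — fails.
F3 (20 nt, A=4 T=3 G=6 C=7): Tm = 2·7 + 4·13 = 66°C ✓; GC 13/20 = 65.0%, outside 41.2–53.3% ✗; 3' end TGA has 1 G/C ✓; longest run = 5 ✓ — fails.
F4 (20 nt, A=6 T=7 G=3 C=4): Tm = 2·13 + 4·7 = 54°C ✓; GC 7/20 = 35.0%, outside 41.2–53.3% ✗; 3' end TAA has 0 G/C, need ≥1 ✗; longest run = 2 ✓ — fails.

F1 only.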